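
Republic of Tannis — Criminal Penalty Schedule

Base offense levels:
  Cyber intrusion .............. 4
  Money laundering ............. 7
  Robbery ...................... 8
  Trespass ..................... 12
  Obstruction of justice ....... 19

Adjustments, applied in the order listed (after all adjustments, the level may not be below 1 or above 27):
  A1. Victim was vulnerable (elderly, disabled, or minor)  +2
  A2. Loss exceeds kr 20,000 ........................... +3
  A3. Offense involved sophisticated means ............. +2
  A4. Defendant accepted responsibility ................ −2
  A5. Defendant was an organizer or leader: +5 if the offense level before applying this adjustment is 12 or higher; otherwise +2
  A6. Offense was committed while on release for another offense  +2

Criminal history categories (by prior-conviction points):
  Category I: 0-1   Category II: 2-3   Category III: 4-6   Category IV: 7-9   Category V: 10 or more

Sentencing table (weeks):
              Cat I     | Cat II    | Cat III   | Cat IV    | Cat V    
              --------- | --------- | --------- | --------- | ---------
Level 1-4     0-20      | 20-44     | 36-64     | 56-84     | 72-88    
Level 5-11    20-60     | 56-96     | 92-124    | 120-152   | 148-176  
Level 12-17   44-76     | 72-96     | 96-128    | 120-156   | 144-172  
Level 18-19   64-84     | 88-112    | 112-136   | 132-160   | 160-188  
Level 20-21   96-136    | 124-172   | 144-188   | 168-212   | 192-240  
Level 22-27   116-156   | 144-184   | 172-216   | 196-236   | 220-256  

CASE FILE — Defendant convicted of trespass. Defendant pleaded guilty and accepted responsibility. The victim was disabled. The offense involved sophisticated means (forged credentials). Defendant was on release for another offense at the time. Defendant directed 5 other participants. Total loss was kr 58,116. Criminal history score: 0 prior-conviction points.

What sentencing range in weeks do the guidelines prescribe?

Base offense level for trespass: 12.
A1 applies: 12 + 2 = 14.
A2 applies: 14 + 3 = 17.
A3 applies: 17 + 2 = 19.
A4 applies: 19 − 2 = 17.
A5 applies (level before this adjustment is 17 ≥ 12, so +5): 17 + 5 = 22.
A6 applies: 22 + 2 = 24.
Final offense level: 24.
Criminal history: 0 prior points → Category I (0-1).
Level 24 falls in the 22-27 band.
Grid: Level 22-27 × Category I = 116-156 weeks.

116-156 weeks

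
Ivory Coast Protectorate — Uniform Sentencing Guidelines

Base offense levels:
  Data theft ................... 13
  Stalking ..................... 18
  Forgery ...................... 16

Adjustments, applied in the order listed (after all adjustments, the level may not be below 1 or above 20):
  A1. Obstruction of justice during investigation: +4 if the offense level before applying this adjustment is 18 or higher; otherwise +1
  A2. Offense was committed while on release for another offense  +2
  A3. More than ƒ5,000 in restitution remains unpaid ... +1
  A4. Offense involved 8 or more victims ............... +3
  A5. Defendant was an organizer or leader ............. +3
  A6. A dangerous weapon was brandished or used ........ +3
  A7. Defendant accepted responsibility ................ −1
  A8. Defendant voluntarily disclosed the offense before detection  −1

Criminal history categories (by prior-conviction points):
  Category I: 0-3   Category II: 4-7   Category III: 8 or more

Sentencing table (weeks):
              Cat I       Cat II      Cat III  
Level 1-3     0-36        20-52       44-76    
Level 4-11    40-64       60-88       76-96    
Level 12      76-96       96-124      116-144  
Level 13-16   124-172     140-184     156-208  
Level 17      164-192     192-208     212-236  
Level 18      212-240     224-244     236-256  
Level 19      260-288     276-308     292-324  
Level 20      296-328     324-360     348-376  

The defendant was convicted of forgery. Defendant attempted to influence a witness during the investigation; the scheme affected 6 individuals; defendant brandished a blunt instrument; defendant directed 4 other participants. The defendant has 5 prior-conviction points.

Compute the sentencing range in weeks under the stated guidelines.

324-360 weeks

Base offense level for forgery: 16.
A1 applies (level before this adjustment is 16 < 18, so +1): 16 + 1 = 17.
A2 does not apply.
A5 applies: 17 + 3 = 20.
A6 applies: 20 + 3 = 23.
A8 does not apply.
Level 23 exceeds the maximum of 20; capped at 20.
Final offense level: 20.
Criminal history: 5 prior points → Category II (4-7).
Level 20 falls in the 20 band.
Grid: Level 20 × Category II = 324-360 weeks.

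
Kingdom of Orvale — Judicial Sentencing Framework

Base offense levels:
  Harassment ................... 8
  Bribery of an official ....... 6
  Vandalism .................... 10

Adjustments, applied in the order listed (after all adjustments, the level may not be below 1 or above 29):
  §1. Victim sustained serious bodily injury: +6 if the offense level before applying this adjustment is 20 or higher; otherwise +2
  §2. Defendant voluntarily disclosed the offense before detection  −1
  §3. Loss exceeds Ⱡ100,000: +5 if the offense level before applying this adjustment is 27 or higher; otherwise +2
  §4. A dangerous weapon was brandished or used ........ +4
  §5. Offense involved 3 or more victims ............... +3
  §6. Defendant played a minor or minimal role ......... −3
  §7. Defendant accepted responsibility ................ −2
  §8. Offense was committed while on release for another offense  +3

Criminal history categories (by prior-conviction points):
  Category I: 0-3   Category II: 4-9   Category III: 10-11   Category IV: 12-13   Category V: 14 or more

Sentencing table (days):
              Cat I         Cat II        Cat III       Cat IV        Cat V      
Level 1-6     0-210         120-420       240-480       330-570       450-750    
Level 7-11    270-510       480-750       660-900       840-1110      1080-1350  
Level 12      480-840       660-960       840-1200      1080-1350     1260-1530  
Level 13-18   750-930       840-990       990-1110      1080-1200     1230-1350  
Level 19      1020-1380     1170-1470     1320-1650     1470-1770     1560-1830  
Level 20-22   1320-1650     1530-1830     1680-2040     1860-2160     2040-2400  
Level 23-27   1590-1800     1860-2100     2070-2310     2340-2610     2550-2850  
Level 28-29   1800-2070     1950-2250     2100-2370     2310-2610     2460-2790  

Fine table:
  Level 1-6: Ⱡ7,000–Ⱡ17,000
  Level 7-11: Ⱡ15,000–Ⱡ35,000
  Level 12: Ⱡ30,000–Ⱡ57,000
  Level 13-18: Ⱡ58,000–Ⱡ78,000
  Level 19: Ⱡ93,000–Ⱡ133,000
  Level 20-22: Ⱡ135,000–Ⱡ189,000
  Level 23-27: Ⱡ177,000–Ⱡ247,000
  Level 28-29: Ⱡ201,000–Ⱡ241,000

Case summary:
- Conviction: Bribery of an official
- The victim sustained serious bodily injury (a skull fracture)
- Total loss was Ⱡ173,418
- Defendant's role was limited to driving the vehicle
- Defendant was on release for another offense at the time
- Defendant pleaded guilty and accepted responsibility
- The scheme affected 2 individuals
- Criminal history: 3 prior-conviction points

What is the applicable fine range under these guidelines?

Ⱡ15,000–Ⱡ35,000

Base offense level for bribery of an official: 6.
§1 applies (level before this adjustment is 6 < 20, so +2): 6 + 2 = 8.
§2 does not apply.
§3 applies (level before this adjustment is 8 < 27, so +2): 8 + 2 = 10.
§4 does not apply.
§6 applies: 10 − 3 = 7.
§7 applies: 7 − 2 = 5.
§8 applies: 5 + 3 = 8.
Final offense level: 8.
Level 8 falls in the 7-11 band.
Fine table: Level 7-11 → Ⱡ15,000–Ⱡ35,000.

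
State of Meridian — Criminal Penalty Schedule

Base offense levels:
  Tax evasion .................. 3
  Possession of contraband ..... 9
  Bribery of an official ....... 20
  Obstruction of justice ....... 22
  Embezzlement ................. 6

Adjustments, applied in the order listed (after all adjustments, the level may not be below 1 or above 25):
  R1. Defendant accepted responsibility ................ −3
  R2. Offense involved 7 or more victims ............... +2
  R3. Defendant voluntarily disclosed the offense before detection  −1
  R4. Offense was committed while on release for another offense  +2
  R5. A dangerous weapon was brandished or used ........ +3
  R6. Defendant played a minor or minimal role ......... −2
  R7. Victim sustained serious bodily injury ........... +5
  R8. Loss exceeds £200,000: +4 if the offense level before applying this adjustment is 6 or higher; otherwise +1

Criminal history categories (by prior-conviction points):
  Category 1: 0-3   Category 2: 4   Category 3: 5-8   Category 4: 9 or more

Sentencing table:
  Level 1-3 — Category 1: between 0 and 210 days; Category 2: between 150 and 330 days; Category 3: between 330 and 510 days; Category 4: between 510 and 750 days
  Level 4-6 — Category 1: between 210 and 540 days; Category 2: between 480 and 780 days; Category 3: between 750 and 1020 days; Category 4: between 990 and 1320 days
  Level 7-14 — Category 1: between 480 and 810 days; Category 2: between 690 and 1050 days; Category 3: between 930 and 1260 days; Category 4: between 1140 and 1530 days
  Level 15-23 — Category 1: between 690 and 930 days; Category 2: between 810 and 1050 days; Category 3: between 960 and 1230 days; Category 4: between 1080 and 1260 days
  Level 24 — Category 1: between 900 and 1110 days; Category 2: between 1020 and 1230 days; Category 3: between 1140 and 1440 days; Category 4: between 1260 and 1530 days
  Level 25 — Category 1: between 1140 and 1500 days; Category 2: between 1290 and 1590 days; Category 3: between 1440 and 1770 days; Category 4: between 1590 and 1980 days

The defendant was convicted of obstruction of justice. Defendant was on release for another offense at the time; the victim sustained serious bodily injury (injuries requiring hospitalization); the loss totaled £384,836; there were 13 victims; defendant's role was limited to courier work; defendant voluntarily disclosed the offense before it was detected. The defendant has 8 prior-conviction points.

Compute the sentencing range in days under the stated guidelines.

Base offense level for obstruction of justice: 22.
R1 does not apply.
R2 applies: 22 + 2 = 24.
R3 applies: 24 − 1 = 23.
R4 applies: 23 + 2 = 25.
R5 does not apply.
R6 applies: 25 − 2 = 23.
R7 applies: 23 + 5 = 28.
R8 applies (level before this adjustment is 28 ≥ 6, so +4): 28 + 4 = 32.
Level 32 exceeds the maximum of 25; capped at 25.
Final offense level: 25.
Criminal history: 8 prior points → Category 3 (5-8).
Level 25 falls in the 25 band.
Grid: Level 25 × Category 3 = 1440-1770 days.

1440-1770 days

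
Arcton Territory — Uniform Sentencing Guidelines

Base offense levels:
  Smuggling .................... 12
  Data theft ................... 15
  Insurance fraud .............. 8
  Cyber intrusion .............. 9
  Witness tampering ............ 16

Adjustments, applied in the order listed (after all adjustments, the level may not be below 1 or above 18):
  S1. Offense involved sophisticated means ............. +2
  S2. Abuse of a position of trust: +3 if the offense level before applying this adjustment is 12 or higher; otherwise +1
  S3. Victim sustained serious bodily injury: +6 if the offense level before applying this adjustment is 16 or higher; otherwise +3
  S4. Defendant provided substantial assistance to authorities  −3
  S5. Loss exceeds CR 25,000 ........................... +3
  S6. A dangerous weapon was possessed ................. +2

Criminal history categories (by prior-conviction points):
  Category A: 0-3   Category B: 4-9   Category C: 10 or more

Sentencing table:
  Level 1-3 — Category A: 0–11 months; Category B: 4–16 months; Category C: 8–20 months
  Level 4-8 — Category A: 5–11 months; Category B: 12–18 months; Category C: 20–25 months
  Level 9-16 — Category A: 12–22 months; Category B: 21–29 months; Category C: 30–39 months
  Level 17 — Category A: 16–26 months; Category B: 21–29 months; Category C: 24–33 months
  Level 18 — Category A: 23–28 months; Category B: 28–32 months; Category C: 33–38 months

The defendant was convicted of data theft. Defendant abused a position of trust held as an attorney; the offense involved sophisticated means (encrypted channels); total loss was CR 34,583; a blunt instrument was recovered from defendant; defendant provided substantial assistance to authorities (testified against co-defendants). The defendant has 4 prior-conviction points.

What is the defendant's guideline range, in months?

Base offense level for data theft: 15.
S1 applies: 15 + 2 = 17.
S2 applies (level before this adjustment is 17 ≥ 12, so +3): 17 + 3 = 20.
S4 applies: 20 − 3 = 17.
S5 applies: 17 + 3 = 20.
S6 applies: 20 + 2 = 22.
Level 22 exceeds the maximum of 18; capped at 18.
Final offense level: 18.
Criminal history: 4 prior points → Category B (4-9).
Level 18 falls in the 18 band.
Grid: Level 18 × Category B = 28-32 months.

28-32 months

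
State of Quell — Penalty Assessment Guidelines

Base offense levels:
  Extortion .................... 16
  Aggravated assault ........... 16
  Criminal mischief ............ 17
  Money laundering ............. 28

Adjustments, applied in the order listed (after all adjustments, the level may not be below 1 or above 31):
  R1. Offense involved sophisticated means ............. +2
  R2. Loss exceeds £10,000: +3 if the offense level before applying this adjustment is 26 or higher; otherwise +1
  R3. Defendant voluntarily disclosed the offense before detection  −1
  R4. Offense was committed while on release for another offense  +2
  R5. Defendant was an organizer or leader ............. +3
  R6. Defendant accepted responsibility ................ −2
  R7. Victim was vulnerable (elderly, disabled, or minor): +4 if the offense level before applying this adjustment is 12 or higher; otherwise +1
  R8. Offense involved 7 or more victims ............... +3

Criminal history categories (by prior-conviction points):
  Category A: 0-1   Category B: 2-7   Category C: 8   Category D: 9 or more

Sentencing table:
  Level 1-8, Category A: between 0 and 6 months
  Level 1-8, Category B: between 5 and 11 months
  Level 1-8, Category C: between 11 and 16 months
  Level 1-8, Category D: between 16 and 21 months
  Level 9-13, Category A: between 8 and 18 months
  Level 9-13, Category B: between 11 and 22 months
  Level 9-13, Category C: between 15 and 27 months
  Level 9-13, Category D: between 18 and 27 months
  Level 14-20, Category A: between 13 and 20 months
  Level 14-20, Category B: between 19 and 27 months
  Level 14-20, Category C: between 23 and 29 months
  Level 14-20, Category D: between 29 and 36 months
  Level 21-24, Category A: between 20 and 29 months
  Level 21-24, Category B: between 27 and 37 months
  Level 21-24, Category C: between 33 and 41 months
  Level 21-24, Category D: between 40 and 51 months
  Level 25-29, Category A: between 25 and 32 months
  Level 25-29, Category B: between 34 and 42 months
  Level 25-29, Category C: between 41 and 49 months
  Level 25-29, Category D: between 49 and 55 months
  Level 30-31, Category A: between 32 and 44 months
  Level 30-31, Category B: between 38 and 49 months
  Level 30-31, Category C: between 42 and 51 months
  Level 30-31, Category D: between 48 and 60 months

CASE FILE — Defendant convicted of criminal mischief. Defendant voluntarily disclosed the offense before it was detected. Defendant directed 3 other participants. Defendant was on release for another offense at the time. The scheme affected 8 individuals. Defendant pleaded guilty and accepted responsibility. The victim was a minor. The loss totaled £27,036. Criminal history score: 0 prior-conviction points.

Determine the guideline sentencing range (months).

Base offense level for criminal mischief: 17.
R1 does not apply.
R2 applies (level before this adjustment is 17 < 26, so +1): 17 + 1 = 18.
R3 applies: 18 − 1 = 17.
R4 applies: 17 + 2 = 19.
R5 applies: 19 + 3 = 22.
R6 applies: 22 − 2 = 20.
R7 applies (level before this adjustment is 20 ≥ 12, so +4): 20 + 4 = 24.
R8 applies: 24 + 3 = 27.
Final offense level: 27.
Criminal history: 0 prior points → Category A (0-1).
Level 27 falls in the 25-29 band.
Grid: Level 25-29 × Category A = 25-32 months.

25-32 months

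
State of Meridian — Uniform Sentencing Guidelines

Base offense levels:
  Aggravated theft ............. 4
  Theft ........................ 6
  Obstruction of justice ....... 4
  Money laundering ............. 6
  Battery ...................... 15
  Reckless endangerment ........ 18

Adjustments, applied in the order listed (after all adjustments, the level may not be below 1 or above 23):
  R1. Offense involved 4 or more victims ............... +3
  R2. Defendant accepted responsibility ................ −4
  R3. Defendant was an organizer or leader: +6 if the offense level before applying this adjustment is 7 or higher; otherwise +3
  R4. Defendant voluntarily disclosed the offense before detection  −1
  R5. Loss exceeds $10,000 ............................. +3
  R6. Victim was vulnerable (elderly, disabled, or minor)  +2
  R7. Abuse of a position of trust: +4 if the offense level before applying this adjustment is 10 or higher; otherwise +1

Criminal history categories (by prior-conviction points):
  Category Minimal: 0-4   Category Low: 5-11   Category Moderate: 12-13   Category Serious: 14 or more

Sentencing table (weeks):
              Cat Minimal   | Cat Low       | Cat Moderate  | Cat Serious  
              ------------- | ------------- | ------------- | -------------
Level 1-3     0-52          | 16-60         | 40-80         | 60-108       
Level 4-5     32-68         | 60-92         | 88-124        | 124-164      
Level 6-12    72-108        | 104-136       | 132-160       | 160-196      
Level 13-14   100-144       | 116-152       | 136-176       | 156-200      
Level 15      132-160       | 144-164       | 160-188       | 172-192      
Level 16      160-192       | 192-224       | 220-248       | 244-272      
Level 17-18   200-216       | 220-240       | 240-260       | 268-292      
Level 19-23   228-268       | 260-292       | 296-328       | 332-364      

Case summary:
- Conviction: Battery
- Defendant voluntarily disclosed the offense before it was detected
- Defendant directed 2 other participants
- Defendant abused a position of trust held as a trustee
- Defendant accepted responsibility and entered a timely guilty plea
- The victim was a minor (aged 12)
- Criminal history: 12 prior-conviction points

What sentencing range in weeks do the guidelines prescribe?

Base offense level for battery: 15.
R2 applies: 15 − 4 = 11.
R3 applies (level before this adjustment is 11 ≥ 7, so +6): 11 + 6 = 17.
R4 applies: 17 − 1 = 16.
R6 applies: 16 + 2 = 18.
R7 applies (level before this adjustment is 18 ≥ 10, so +4): 18 + 4 = 22.
Final offense level: 22.
Criminal history: 12 prior points → Category Moderate (12-13).
Level 22 falls in the 19-23 band.
Grid: Level 19-23 × Category Moderate = 296-328 weeks.

296-328 weeks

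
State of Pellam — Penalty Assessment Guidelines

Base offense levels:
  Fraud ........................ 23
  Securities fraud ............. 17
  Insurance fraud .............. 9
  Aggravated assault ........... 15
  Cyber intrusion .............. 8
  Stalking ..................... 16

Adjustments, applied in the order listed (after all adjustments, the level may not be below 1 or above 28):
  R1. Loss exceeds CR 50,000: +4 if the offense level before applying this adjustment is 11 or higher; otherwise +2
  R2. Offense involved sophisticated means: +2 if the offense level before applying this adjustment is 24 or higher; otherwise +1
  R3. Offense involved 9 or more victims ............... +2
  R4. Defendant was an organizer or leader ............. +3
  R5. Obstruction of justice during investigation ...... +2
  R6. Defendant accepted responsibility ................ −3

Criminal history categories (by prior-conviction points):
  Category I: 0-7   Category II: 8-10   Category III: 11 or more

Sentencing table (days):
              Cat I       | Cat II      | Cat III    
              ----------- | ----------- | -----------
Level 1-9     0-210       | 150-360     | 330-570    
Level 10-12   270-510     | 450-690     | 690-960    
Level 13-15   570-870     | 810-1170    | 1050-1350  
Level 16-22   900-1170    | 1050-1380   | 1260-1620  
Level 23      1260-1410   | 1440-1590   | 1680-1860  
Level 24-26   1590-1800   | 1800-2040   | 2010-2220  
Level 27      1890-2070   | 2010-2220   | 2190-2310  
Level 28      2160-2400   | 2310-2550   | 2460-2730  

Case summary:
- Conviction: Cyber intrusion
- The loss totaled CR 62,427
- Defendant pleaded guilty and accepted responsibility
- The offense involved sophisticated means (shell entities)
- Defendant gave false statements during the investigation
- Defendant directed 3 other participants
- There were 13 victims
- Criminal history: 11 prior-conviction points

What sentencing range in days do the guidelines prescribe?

1050-1350 days

Base offense level for cyber intrusion: 8.
R1 applies (level before this adjustment is 8 < 11, so +2): 8 + 2 = 10.
R2 applies (level before this adjustment is 10 < 24, so +1): 10 + 1 = 11.
R3 applies: 11 + 2 = 13.
R4 applies: 13 + 3 = 16.
R5 applies: 16 + 2 = 18.
R6 applies: 18 − 3 = 15.
Final offense level: 15.
Criminal history: 11 prior points → Category III (11+).
Level 15 falls in the 13-15 band.
Grid: Level 13-15 × Category III = 1050-1350 days.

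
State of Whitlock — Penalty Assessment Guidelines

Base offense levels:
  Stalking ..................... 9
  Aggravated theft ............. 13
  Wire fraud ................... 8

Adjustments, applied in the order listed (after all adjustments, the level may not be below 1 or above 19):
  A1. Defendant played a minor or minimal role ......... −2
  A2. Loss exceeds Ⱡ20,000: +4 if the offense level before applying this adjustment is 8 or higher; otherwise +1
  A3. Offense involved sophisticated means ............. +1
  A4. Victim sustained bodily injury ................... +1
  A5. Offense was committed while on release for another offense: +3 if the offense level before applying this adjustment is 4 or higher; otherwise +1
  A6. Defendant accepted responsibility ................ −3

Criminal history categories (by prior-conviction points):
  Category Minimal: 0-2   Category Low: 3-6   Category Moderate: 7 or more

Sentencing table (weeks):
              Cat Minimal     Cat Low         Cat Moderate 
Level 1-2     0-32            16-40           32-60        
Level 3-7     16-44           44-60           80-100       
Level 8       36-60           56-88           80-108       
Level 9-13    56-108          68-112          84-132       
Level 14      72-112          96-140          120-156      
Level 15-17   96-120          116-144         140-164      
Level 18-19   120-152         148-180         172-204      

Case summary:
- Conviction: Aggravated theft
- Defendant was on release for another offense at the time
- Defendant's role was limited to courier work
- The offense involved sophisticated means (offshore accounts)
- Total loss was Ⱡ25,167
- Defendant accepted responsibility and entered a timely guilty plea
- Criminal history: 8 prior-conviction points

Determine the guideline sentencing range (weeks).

Base offense level for aggravated theft: 13.
A1 applies: 13 − 2 = 11.
A2 applies (level before this adjustment is 11 ≥ 8, so +4): 11 + 4 = 15.
A3 applies: 15 + 1 = 16.
A5 applies (level before this adjustment is 16 ≥ 4, so +3): 16 + 3 = 19.
A6 applies: 19 − 3 = 16.
Final offense level: 16.
Criminal history: 8 prior points → Category Moderate (7+).
Level 16 falls in the 15-17 band.
Grid: Level 15-17 × Category Moderate = 140-164 weeks.

140-164 weeks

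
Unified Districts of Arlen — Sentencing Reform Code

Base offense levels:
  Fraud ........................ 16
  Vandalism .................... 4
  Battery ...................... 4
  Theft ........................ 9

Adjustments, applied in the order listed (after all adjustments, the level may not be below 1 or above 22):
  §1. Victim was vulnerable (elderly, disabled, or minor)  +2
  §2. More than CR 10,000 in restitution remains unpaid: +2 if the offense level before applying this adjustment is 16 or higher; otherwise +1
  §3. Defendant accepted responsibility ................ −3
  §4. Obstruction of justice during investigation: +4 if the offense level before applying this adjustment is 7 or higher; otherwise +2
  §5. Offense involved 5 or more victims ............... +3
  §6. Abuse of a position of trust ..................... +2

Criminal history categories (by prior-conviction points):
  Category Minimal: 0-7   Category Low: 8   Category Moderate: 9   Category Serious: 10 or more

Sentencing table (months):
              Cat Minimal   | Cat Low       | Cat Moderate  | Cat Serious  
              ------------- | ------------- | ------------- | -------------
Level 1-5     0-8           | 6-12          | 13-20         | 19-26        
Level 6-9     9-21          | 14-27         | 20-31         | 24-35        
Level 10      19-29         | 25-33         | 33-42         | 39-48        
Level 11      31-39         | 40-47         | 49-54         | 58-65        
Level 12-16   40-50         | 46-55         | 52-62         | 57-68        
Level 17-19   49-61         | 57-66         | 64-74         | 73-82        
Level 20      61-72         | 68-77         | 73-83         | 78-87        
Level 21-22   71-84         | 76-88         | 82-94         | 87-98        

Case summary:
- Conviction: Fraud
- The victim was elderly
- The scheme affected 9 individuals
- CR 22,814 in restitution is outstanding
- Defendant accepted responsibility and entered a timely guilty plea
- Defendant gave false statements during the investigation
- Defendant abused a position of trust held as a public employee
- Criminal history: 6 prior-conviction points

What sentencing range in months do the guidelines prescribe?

71-84 months

Base offense level for fraud: 16.
§1 applies: 16 + 2 = 18.
§2 applies (level before this adjustment is 18 ≥ 16, so +2): 18 + 2 = 20.
§3 applies: 20 − 3 = 17.
§4 applies (level before this adjustment is 17 ≥ 7, so +4): 17 + 4 = 21.
§5 applies: 21 + 3 = 24.
§6 applies: 24 + 2 = 26.
Level 26 exceeds the maximum of 22; capped at 22.
Final offense level: 22.
Criminal history: 6 prior points → Category Minimal (0-7).
Level 22 falls in the 21-22 band.
Grid: Level 21-22 × Category Minimal = 71-84 months.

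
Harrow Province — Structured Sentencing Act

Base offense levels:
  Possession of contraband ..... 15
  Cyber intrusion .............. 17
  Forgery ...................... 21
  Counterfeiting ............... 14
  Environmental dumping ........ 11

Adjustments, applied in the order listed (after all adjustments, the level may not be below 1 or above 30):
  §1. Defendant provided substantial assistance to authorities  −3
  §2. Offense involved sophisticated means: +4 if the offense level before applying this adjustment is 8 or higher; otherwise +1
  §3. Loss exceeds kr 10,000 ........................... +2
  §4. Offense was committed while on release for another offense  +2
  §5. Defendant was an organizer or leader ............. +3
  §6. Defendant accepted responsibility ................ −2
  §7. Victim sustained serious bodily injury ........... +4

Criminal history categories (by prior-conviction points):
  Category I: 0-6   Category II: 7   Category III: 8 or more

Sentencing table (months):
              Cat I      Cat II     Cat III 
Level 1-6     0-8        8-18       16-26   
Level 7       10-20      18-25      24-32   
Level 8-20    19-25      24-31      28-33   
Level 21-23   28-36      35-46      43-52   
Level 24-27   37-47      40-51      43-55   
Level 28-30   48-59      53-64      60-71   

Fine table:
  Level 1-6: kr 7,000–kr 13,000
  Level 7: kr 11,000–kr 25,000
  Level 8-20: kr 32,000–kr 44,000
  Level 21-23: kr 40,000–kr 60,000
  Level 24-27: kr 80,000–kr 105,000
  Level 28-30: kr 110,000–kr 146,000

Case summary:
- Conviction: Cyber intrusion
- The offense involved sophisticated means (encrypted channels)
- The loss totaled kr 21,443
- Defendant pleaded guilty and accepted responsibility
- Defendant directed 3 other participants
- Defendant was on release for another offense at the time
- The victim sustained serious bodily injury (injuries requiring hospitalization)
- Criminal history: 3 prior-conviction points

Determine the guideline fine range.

Base offense level for cyber intrusion: 17.
§2 applies (level before this adjustment is 17 ≥ 8, so +4): 17 + 4 = 21.
§3 applies: 21 + 2 = 23.
§4 applies: 23 + 2 = 25.
§5 applies: 25 + 3 = 28.
§6 applies: 28 − 2 = 26.
§7 applies: 26 + 4 = 30.
Final offense level: 30.
Level 30 falls in the 28-30 band.
Fine table: Level 28-30 → kr 110,000–kr 146,000.

kr 110,000–kr 146,000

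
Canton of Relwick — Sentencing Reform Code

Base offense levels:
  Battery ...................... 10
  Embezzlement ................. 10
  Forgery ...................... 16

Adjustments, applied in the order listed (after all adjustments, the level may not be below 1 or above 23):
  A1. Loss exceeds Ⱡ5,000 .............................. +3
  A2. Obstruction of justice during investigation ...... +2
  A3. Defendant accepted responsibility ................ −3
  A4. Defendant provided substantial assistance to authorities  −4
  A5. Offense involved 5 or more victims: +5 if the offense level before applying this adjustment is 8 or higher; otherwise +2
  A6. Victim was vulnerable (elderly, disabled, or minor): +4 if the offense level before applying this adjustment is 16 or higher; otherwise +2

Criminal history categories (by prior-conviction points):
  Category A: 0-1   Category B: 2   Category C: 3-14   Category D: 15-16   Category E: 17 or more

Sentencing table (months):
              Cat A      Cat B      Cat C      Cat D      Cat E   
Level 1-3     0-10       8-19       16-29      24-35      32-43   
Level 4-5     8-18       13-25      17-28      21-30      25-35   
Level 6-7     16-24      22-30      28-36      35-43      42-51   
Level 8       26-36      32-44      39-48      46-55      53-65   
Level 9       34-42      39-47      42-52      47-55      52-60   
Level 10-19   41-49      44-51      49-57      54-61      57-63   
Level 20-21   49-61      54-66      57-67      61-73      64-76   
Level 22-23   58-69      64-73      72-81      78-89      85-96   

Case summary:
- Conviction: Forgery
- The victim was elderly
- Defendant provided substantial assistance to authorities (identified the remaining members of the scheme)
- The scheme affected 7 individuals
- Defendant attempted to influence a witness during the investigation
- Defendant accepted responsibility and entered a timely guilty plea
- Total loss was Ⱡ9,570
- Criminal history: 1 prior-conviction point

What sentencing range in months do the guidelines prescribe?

58-69 months

Base offense level for forgery: 16.
A1 applies: 16 + 3 = 19.
A2 applies: 19 + 2 = 21.
A3 applies: 21 − 3 = 18.
A4 applies: 18 − 4 = 14.
A5 applies (level before this adjustment is 14 ≥ 8, so +5): 14 + 5 = 19.
A6 applies (level before this adjustment is 19 ≥ 16, so +4): 19 + 4 = 23.
Final offense level: 23.
Criminal history: 1 prior point → Category A (0-1).
Level 23 falls in the 22-23 band.
Grid: Level 22-23 × Category A = 58-69 months.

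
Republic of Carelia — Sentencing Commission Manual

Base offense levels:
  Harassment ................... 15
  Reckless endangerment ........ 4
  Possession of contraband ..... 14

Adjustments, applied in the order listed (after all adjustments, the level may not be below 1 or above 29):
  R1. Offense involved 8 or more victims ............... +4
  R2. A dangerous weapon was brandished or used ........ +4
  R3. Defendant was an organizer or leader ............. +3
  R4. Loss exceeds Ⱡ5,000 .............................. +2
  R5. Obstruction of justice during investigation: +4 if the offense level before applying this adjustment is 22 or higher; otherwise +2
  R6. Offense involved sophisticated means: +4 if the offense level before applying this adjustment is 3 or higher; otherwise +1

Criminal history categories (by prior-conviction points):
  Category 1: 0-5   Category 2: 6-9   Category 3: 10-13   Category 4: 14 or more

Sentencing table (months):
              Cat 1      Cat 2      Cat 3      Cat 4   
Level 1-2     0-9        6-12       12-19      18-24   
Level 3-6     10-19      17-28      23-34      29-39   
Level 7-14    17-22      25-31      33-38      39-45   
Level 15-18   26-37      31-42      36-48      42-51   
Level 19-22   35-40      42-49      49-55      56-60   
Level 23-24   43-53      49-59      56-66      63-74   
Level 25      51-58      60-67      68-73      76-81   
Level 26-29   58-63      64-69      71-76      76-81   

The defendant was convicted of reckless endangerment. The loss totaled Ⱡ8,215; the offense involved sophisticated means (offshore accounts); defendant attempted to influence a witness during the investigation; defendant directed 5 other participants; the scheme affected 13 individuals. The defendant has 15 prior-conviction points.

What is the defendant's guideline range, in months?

Base offense level for reckless endangerment: 4.
R1 applies: 4 + 4 = 8.
R3 applies: 8 + 3 = 11.
R4 applies: 11 + 2 = 13.
R5 applies (level before this adjustment is 13 < 22, so +2): 13 + 2 = 15.
R6 applies (level before this adjustment is 15 ≥ 3, so +4): 15 + 4 = 19.
Final offense level: 19.
Criminal history: 15 prior points → Category 4 (14+).
Level 19 falls in the 19-22 band.
Grid: Level 19-22 × Category 4 = 56-60 months.

56-60 months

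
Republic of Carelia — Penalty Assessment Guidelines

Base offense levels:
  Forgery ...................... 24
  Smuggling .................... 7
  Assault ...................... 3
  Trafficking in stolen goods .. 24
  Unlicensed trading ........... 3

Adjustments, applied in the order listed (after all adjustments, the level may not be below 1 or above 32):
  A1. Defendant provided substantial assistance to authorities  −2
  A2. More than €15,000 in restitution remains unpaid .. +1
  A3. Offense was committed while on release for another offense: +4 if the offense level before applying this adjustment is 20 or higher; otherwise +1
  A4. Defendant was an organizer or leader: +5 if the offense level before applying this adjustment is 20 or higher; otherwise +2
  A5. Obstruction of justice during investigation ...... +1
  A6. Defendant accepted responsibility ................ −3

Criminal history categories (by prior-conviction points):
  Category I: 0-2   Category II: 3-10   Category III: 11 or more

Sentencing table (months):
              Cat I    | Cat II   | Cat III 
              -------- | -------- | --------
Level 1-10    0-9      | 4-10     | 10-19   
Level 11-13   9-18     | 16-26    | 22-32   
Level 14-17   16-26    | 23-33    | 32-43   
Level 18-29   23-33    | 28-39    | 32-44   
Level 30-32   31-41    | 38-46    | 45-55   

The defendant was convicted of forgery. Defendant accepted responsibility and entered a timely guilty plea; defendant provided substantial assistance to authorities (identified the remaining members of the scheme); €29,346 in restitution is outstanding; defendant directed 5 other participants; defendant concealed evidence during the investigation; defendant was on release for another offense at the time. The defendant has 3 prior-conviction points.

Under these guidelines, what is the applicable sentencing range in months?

38-46 months

Base offense level for forgery: 24.
A1 applies: 24 − 2 = 22.
A2 applies: 22 + 1 = 23.
A3 applies (level before this adjustment is 23 ≥ 20, so +4): 23 + 4 = 27.
A4 applies (level before this adjustment is 27 ≥ 20, so +5): 27 + 5 = 32.
A5 applies: 32 + 1 = 33.
A6 applies: 33 − 3 = 30.
Final offense level: 30.
Criminal history: 3 prior points → Category II (3-10).
Level 30 falls in the 30-32 band.
Grid: Level 30-32 × Category II = 38-46 months.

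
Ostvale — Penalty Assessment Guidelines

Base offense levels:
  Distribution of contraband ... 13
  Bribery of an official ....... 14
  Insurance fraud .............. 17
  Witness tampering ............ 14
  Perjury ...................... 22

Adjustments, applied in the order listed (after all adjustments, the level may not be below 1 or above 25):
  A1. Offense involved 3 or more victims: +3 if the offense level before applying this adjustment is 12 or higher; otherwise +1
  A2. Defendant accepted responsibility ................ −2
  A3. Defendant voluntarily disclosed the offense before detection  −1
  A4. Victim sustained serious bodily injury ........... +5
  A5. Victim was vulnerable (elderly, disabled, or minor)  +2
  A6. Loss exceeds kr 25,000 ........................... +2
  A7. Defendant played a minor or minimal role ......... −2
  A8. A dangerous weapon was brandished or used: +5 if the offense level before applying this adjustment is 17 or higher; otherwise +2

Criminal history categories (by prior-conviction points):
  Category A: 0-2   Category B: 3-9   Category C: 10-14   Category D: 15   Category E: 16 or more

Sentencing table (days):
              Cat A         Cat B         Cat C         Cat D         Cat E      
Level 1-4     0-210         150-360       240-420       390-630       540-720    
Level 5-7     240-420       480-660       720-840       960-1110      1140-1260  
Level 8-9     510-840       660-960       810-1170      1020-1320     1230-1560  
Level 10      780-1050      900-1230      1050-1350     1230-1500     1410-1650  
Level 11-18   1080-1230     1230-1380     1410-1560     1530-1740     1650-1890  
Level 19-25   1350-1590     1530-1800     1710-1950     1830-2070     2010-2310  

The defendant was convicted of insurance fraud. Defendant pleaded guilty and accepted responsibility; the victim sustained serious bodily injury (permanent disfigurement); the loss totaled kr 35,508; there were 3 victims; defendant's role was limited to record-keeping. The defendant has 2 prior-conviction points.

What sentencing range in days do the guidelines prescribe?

Base offense level for insurance fraud: 17.
A1 applies (level before this adjustment is 17 ≥ 12, so +3): 17 + 3 = 20.
A2 applies: 20 − 2 = 18.
A4 applies: 18 + 5 = 23.
A5 does not apply.
A6 applies: 23 + 2 = 25.
A7 applies: 25 − 2 = 23.
Final offense level: 23.
Criminal history: 2 prior points → Category A (0-2).
Level 23 falls in the 19-25 band.
Grid: Level 19-25 × Category A = 1350-1590 days.

1350-1590 days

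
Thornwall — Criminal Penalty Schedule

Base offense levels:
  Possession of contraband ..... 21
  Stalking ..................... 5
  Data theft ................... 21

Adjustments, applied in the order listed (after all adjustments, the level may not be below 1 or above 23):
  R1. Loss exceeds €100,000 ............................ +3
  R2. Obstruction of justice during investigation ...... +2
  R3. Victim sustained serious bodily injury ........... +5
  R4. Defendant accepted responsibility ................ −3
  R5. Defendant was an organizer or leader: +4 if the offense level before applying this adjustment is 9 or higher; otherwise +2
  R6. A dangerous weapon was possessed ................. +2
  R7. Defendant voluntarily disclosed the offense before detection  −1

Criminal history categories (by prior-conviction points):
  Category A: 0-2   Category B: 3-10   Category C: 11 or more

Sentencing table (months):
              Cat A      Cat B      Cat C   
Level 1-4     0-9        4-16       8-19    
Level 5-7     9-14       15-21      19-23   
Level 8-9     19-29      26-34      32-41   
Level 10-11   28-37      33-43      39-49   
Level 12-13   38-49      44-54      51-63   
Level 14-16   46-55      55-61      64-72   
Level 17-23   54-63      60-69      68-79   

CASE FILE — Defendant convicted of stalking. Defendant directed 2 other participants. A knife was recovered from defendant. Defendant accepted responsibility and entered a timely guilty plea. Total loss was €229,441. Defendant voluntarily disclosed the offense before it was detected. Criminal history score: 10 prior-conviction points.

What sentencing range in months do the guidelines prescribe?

Base offense level for stalking: 5.
R1 applies: 5 + 3 = 8.
R2 does not apply.
R4 applies: 8 − 3 = 5.
R5 applies (level before this adjustment is 5 < 9, so +2): 5 + 2 = 7.
R6 applies: 7 + 2 = 9.
R7 applies: 9 − 1 = 8.
Final offense level: 8.
Criminal history: 10 prior points → Category B (3-10).
Level 8 falls in the 8-9 band.
Grid: Level 8-9 × Category B = 26-34 months.

26-34 months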